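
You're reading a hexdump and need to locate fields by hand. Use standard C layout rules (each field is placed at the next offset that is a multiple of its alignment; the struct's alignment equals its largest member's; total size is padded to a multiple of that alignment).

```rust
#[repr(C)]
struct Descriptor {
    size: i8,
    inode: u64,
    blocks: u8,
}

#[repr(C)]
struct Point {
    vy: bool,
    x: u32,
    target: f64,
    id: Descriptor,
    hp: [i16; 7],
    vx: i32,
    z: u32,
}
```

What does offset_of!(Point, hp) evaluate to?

Descriptor: @0: size [1B, align 1] → 1; +7 pad (align 8); @8: inode [8B, align 8] → 16; @16: blocks [1B, align 1] → 17; +7 tail pad (align 8); size 24, align 8
@0: vy [1B, align 1] → 1
+3 pad (align 4)
@4: x [4B, align 4] → 8
@8: target [8B, align 8] → 16
@16: id [24B, align 8] → 40
@40: hp [14B, align 2] → 54

40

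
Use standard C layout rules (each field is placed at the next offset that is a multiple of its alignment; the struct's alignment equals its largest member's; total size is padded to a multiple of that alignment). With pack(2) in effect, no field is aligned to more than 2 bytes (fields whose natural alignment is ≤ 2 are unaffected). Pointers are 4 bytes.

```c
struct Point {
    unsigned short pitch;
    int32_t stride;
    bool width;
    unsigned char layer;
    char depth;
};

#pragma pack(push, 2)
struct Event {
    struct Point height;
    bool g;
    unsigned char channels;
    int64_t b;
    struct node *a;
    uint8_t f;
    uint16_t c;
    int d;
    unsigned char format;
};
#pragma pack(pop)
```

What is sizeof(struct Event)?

Point: @0: pitch [2B, align 2] → 2; +2 pad (align 4); @4: stride [4B, align 4] → 8; @8: width [1B, align 1] → 9; @9: layer [1B, align 1] → 10; @10: depth [1B, align 1] → 11; +1 tail pad (align 4); size 12, align 4
@0: height [12B, align 2] → 12
@12: g [1B, align 1] → 13
@13: channels [1B, align 1] → 14
@14: b [8B, align 2] → 22
@22: a [4B, align 2] → 26
@26: f [1B, align 1] → 27
+1 pad (align 2)
@28: c [2B, align 2] → 30
@30: d [4B, align 2] → 34
@34: format [1B, align 1] → 35
+1 tail pad (align 2)
size 36, align 2

36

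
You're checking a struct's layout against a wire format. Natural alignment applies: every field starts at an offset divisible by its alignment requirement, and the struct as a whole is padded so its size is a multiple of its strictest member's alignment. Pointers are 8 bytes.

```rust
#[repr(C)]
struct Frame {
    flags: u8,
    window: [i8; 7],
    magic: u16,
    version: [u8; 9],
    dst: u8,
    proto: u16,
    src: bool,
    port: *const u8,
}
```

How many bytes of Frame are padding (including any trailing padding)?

1

@0: flags [1B, align 1] → 1
@1: window [7B, align 1] → 8
@8: magic [2B, align 2] → 10
@10: version [9B, align 1] → 19
@19: dst [1B, align 1] → 20
@20: proto [2B, align 2] → 22
@22: src [1B, align 1] → 23
+1 pad (align 8)
@24: port [8B, align 8] → 32
size 32, align 8
data bytes 31, size 32 → padding 1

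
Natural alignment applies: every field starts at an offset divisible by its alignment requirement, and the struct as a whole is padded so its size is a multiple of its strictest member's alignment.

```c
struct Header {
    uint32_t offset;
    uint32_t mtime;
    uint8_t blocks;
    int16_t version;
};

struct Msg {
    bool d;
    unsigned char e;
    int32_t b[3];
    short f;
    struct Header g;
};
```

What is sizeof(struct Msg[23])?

736

Header: @0: offset [4B, align 4] → 4; @4: mtime [4B, align 4] → 8; @8: blocks [1B, align 1] → 9; +1 pad (align 2); @10: version [2B, align 2] → 12; size 12, align 4
@0: d [1B, align 1] → 1
@1: e [1B, align 1] → 2
+2 pad (align 4)
@4: b [12B, align 4] → 16
@16: f [2B, align 2] → 18
+2 pad (align 4)
@20: g [12B, align 4] → 32
size 32, align 4
array of 23: 23 × 32 = 736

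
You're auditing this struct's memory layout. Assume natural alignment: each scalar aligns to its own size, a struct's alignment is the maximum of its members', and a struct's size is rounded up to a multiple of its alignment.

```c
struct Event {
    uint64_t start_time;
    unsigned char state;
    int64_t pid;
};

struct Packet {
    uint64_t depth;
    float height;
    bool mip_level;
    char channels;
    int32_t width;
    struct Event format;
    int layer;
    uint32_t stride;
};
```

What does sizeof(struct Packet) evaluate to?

56

Event: start_time at 0 (size 8, align 8) → ends 8; state at 8 (size 1, align 1) → ends 9; pad 7 to align 8 for pid; pid at 16 (size 8, align 8) → ends 24; total 24 bytes, alignment 8
depth at 0 (size 8, align 8) → ends 8
height at 8 (size 4, align 4) → ends 12
mip_level at 12 (size 1, align 1) → ends 13
channels at 13 (size 1, align 1) → ends 14
pad 2 to align 4 for width
width at 16 (size 4, align 4) → ends 20
pad 4 to align 8 for format
format at 24 (size 24, align 8) → ends 48
layer at 48 (size 4, align 4) → ends 52
stride at 52 (size 4, align 4) → ends 56
total 56 bytes, alignment 8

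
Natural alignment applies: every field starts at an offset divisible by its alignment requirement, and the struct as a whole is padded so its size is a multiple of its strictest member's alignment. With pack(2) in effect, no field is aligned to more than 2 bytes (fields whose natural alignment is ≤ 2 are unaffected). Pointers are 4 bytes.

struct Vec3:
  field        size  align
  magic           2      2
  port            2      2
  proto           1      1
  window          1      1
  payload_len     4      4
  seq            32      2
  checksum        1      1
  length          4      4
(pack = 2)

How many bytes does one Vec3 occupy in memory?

48

magic at 0 (size 2, align 2) → ends 2
port at 2 (size 2, align 2) → ends 4
proto at 4 (size 1, align 1) → ends 5
window at 5 (size 1, align 1) → ends 6
payload_len at 6 (size 4, align 2) → ends 10
seq at 10 (size 32, align 2) → ends 42
checksum at 42 (size 1, align 1) → ends 43
pad 1 to align 2 for length
length at 44 (size 4, align 2) → ends 48
total 48 bytes, alignment 2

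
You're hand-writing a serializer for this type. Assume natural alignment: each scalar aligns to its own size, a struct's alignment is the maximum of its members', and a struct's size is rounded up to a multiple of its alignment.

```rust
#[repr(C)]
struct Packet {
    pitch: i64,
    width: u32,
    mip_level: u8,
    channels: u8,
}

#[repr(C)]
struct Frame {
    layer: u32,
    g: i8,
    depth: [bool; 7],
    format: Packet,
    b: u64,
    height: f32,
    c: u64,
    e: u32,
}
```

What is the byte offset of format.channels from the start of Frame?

Packet: pitch at 0 (size 8, align 8) → ends 8; width at 8 (size 4, align 4) → ends 12; mip_level at 12 (size 1, align 1) → ends 13; channels at 13 (size 1, align 1) → ends 14; tail pad 2 to reach multiple of 8; total 16 bytes, alignment 8
layer at 0 (size 4, align 4) → ends 4
g at 4 (size 1, align 1) → ends 5
depth at 5 (size 7, align 1) → ends 12
pad 4 to align 8 for format
format at 16 (size 16, align 8) → ends 32
within Packet: channels at 13
16 + 13 = 29

29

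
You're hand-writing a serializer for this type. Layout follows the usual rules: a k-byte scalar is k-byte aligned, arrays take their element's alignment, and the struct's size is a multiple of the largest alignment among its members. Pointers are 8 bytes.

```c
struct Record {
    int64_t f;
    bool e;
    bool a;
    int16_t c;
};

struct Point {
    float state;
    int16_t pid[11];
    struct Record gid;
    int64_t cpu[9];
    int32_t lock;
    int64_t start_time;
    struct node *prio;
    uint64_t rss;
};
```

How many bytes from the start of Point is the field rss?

Record: @0: f [8B, align 8] → 8; @8: e [1B, align 1] → 9; @9: a [1B, align 1] → 10; @10: c [2B, align 2] → 12; +4 tail pad (align 8); size 16, align 8
@0: state [4B, align 4] → 4
@4: pid [22B, align 2] → 26
+6 pad (align 8)
@32: gid [16B, align 8] → 48
@48: cpu [72B, align 8] → 120
@120: lock [4B, align 4] → 124
+4 pad (align 8)
@128: start_time [8B, align 8] → 136
@136: prio [8B, align 8] → 144
@144: rss [8B, align 8] → 152

144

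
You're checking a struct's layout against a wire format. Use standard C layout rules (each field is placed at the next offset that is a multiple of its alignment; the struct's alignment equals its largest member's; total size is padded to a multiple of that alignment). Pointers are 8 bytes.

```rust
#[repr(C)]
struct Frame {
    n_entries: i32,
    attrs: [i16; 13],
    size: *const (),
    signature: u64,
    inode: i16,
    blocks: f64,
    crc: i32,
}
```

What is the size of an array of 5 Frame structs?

360

n_entries at 0 (size 4, align 4) → ends 4
attrs at 4 (size 26, align 2) → ends 30
pad 2 to align 8 for size
size at 32 (size 8, align 8) → ends 40
signature at 40 (size 8, align 8) → ends 48
inode at 48 (size 2, align 2) → ends 50
pad 6 to align 8 for blocks
blocks at 56 (size 8, align 8) → ends 64
crc at 64 (size 4, align 4) → ends 68
tail pad 4 to reach multiple of 8
total 72 bytes, alignment 8
array of 5: 5 × 72 = 360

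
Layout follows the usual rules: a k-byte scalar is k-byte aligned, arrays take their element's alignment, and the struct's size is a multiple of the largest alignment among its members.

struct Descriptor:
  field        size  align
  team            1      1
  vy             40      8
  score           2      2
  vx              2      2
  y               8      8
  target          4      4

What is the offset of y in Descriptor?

0..1  team  (1B, 1-aligned)
1..8  -- padding (7B)
8..48  vy  (40B, 8-aligned)
48..50  score  (2B, 2-aligned)
50..52  vx  (2B, 2-aligned)
52..56  -- padding (4B)
56..64  y  (8B, 8-aligned)

56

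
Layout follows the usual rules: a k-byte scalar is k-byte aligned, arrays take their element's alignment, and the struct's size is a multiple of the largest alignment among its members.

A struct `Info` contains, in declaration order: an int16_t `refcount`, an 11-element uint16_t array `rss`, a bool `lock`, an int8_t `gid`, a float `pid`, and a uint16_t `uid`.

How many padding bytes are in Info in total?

@0: refcount [2B, align 2] → 2
@2: rss [22B, align 2] → 24
@24: lock [1B, align 1] → 25
@25: gid [1B, align 1] → 26
+2 pad (align 4)
@28: pid [4B, align 4] → 32
@32: uid [2B, align 2] → 34
+2 tail pad (align 4)
size 36, align 4
data bytes 32, size 36 → padding 4

4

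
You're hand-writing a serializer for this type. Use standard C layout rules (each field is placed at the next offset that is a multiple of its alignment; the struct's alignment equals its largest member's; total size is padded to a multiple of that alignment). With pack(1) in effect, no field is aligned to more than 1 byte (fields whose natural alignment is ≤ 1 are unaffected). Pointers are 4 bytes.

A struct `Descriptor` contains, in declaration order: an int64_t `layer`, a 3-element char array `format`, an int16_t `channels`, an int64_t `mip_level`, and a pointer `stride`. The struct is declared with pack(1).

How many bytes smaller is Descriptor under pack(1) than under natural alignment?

7

natural layout:
  @0: layer [8B, align 8] → 8
  @8: format [3B, align 1] → 11
  +1 pad (align 2)
  @12: channels [2B, align 2] → 14
  +2 pad (align 8)
  @16: mip_level [8B, align 8] → 24
  @24: stride [4B, align 4] → 28
  +4 tail pad (align 8)
  size 32, align 8
packed(1) layout:
  @0: layer [8B, align 1] → 8
  @8: format [3B, align 1] → 11
  @11: channels [2B, align 1] → 13
  @13: mip_level [8B, align 1] → 21
  @21: stride [4B, align 1] → 25
  size 25, align 1
32 − 25 = 7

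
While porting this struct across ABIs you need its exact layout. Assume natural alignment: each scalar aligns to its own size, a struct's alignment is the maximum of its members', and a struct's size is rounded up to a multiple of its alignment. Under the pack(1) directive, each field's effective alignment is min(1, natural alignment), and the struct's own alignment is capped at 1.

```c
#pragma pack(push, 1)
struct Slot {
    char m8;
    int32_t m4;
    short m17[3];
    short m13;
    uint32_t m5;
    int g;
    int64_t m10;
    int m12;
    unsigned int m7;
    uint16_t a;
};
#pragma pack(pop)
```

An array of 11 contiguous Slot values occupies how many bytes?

m8 at 0 (size 1, align 1) → ends 1
m4 at 1 (size 4, align 1) → ends 5
m17 at 5 (size 6, align 1) → ends 11
m13 at 11 (size 2, align 1) → ends 13
m5 at 13 (size 4, align 1) → ends 17
g at 17 (size 4, align 1) → ends 21
m10 at 21 (size 8, align 1) → ends 29
m12 at 29 (size 4, align 1) → ends 33
m7 at 33 (size 4, align 1) → ends 37
a at 37 (size 2, align 1) → ends 39
total 39 bytes, alignment 1
array of 11: 11 × 39 = 429

429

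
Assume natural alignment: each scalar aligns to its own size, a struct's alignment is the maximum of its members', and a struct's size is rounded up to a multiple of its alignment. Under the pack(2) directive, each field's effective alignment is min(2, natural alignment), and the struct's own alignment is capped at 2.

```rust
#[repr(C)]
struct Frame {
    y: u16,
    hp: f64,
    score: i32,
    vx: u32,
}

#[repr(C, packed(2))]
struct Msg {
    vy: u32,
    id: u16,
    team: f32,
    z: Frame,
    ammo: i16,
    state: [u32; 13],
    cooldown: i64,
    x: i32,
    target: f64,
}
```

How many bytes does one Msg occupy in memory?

108

Frame: 0..2  y  (2B, 2-aligned); 2..8  -- padding (6B); 8..16  hp  (8B, 8-aligned); 16..20  score  (4B, 4-aligned); 20..24  vx  (4B, 4-aligned); sizeof = 24, alignof = 8
0..4  vy  (4B, 2-aligned)
4..6  id  (2B, 2-aligned)
6..10  team  (4B, 2-aligned)
10..34  z  (24B, 2-aligned)
34..36  ammo  (2B, 2-aligned)
36..88  state  (52B, 2-aligned)
88..96  cooldown  (8B, 2-aligned)
96..100  x  (4B, 2-aligned)
100..108  target  (8B, 2-aligned)
sizeof = 108, alignof = 2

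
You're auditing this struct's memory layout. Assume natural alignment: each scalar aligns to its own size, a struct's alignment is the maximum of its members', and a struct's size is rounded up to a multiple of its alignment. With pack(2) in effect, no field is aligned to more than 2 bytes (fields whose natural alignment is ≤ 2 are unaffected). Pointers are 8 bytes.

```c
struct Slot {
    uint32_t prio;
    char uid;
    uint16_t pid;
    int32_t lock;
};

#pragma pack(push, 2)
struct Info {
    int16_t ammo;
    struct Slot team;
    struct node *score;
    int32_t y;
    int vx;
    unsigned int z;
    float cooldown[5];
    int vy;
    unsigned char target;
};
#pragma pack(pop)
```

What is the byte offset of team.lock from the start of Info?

Slot: prio at 0 (size 4, align 4) → ends 4; uid at 4 (size 1, align 1) → ends 5; pad 1 to align 2 for pid; pid at 6 (size 2, align 2) → ends 8; lock at 8 (size 4, align 4) → ends 12; total 12 bytes, alignment 4
ammo at 0 (size 2, align 2) → ends 2
team at 2 (size 12, align 2) → ends 14
within Slot: lock at 8
2 + 8 = 10

10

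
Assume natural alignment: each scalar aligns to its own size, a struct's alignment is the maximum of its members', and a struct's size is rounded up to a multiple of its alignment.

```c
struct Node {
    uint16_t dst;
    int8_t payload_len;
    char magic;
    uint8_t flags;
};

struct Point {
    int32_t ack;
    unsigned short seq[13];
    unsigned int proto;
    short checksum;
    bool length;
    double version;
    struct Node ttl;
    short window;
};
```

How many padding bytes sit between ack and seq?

0

Node: 0..2  dst  (2B, 2-aligned); 2..3  payload_len  (1B, 1-aligned); 3..4  magic  (1B, 1-aligned); 4..5  flags  (1B, 1-aligned); 5..6  -- tail padding (1B); sizeof = 6, alignof = 2
0..4  ack  (4B, 4-aligned)
4..30  seq  (26B, 2-aligned)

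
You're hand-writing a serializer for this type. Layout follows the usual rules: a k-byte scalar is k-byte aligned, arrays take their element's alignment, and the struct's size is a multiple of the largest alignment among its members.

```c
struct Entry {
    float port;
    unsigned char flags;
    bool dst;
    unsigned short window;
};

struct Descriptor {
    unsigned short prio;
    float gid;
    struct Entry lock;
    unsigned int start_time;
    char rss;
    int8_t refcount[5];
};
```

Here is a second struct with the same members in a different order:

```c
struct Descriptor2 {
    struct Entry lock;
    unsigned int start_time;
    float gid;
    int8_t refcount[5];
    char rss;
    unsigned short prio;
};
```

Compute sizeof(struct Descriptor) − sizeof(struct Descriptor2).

4

Entry: port at 0 (size 4, align 4) → ends 4; flags at 4 (size 1, align 1) → ends 5; dst at 5 (size 1, align 1) → ends 6; window at 6 (size 2, align 2) → ends 8; total 8 bytes, alignment 4
prio at 0 (size 2, align 2) → ends 2
pad 2 to align 4 for gid
gid at 4 (size 4, align 4) → ends 8
lock at 8 (size 8, align 4) → ends 16
start_time at 16 (size 4, align 4) → ends 20
rss at 20 (size 1, align 1) → ends 21
refcount at 21 (size 5, align 1) → ends 26
tail pad 2 to reach multiple of 4
total 28 bytes, alignment 4
— Descriptor2 —
lock at 0 (size 8, align 4) → ends 8
start_time at 8 (size 4, align 4) → ends 12
gid at 12 (size 4, align 4) → ends 16
refcount at 16 (size 5, align 1) → ends 21
rss at 21 (size 1, align 1) → ends 22
prio at 22 (size 2, align 2) → ends 24
total 24 bytes, alignment 4
28 − 24 = 4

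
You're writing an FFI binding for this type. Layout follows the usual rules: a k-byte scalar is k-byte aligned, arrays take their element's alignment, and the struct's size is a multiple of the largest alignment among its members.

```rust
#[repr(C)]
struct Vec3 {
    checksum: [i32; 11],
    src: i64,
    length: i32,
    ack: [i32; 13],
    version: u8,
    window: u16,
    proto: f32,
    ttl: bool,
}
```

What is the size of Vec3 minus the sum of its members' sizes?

@0: checksum [44B, align 4] → 44
+4 pad (align 8)
@48: src [8B, align 8] → 56
@56: length [4B, align 4] → 60
@60: ack [52B, align 4] → 112
@112: version [1B, align 1] → 113
+1 pad (align 2)
@114: window [2B, align 2] → 116
@116: proto [4B, align 4] → 120
@120: ttl [1B, align 1] → 121
+7 tail pad (align 8)
size 128, align 8
data bytes 116, size 128 → padding 12

12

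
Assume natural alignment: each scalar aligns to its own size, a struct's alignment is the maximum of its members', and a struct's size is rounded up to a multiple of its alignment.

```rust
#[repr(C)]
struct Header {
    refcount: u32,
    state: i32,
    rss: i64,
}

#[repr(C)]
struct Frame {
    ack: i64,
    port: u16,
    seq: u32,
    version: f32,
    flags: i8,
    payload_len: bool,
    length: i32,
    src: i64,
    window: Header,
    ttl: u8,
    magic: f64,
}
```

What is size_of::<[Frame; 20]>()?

Header: @0: refcount [4B, align 4] → 4; @4: state [4B, align 4] → 8; @8: rss [8B, align 8] → 16; size 16, align 8
@0: ack [8B, align 8] → 8
@8: port [2B, align 2] → 10
+2 pad (align 4)
@12: seq [4B, align 4] → 16
@16: version [4B, align 4] → 20
@20: flags [1B, align 1] → 21
@21: payload_len [1B, align 1] → 22
+2 pad (align 4)
@24: length [4B, align 4] → 28
+4 pad (align 8)
@32: src [8B, align 8] → 40
@40: window [16B, align 8] → 56
@56: ttl [1B, align 1] → 57
+7 pad (align 8)
@64: magic [8B, align 8] → 72
size 72, align 8
array of 20: 20 × 72 = 1440

1440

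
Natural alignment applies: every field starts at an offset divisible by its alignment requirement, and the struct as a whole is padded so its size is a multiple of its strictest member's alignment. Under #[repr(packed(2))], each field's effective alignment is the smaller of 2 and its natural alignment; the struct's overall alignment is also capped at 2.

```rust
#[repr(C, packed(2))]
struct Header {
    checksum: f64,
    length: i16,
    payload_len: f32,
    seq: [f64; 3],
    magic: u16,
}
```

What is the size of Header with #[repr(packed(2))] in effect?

40

checksum at 0 (size 8, align 2) → ends 8
length at 8 (size 2, align 2) → ends 10
payload_len at 10 (size 4, align 2) → ends 14
seq at 14 (size 24, align 2) → ends 38
magic at 38 (size 2, align 2) → ends 40
total 40 bytes, alignment 2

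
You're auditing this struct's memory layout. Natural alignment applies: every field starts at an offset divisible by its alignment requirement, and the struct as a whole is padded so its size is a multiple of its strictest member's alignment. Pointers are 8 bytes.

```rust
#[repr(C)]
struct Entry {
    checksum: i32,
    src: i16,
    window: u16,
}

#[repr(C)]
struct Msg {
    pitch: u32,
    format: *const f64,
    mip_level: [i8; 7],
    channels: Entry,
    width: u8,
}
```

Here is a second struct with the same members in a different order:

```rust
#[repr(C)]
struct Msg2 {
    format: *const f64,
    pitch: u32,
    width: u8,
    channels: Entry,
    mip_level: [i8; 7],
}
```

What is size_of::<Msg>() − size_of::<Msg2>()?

8

Entry: checksum at 0 (size 4, align 4) → ends 4; src at 4 (size 2, align 2) → ends 6; window at 6 (size 2, align 2) → ends 8; total 8 bytes, alignment 4
pitch at 0 (size 4, align 4) → ends 4
pad 4 to align 8 for format
format at 8 (size 8, align 8) → ends 16
mip_level at 16 (size 7, align 1) → ends 23
pad 1 to align 4 for channels
channels at 24 (size 8, align 4) → ends 32
width at 32 (size 1, align 1) → ends 33
tail pad 7 to reach multiple of 8
total 40 bytes, alignment 8
— Msg2 —
format at 0 (size 8, align 8) → ends 8
pitch at 8 (size 4, align 4) → ends 12
width at 12 (size 1, align 1) → ends 13
pad 3 to align 4 for channels
channels at 16 (size 8, align 4) → ends 24
mip_level at 24 (size 7, align 1) → ends 31
tail pad 1 to reach multiple of 8
total 32 bytes, alignment 8
40 − 32 = 8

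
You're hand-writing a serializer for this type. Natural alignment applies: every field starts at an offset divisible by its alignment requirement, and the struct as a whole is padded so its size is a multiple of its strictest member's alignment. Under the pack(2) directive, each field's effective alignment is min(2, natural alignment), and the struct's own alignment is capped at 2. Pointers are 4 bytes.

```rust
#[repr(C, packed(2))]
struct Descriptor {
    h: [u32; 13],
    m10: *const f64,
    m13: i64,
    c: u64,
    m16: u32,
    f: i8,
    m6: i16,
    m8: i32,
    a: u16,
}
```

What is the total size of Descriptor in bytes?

86 bytes

0..52  h  (52B, 2-aligned)
52..56  m10  (4B, 2-aligned)
56..64  m13  (8B, 2-aligned)
64..72  c  (8B, 2-aligned)
72..76  m16  (4B, 2-aligned)
76..77  f  (1B, 1-aligned)
77..78  -- padding (1B)
78..80  m6  (2B, 2-aligned)
80..84  m8  (4B, 2-aligned)
84..86  a  (2B, 2-aligned)
sizeof = 86, alignof = 2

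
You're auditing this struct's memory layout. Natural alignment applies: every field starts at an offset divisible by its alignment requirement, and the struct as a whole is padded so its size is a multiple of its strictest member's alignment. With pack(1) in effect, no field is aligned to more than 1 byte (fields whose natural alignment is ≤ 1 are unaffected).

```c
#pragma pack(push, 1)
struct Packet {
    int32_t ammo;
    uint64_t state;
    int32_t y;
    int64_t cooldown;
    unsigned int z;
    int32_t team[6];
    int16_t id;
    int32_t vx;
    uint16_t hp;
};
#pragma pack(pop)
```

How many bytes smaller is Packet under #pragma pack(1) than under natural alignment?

natural layout:
  @0: ammo [4B, align 4] → 4
  +4 pad (align 8)
  @8: state [8B, align 8] → 16
  @16: y [4B, align 4] → 20
  +4 pad (align 8)
  @24: cooldown [8B, align 8] → 32
  @32: z [4B, align 4] → 36
  @36: team [24B, align 4] → 60
  @60: id [2B, align 2] → 62
  +2 pad (align 4)
  @64: vx [4B, align 4] → 68
  @68: hp [2B, align 2] → 70
  +2 tail pad (align 8)
  size 72, align 8
packed(1) layout:
  @0: ammo [4B, align 1] → 4
  @4: state [8B, align 1] → 12
  @12: y [4B, align 1] → 16
  @16: cooldown [8B, align 1] → 24
  @24: z [4B, align 1] → 28
  @28: team [24B, align 1] → 52
  @52: id [2B, align 1] → 54
  @54: vx [4B, align 1] → 58
  @58: hp [2B, align 1] → 60
  size 60, align 1
72 − 60 = 12

12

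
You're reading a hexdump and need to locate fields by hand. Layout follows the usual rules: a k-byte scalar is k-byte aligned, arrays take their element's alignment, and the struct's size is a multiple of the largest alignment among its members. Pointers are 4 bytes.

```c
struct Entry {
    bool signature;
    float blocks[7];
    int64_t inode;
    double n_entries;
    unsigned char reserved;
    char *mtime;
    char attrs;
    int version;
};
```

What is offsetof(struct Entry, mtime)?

52

@0: signature [1B, align 1] → 1
+3 pad (align 4)
@4: blocks [28B, align 4] → 32
@32: inode [8B, align 8] → 40
@40: n_entries [8B, align 8] → 48
@48: reserved [1B, align 1] → 49
+3 pad (align 4)
@52: mtime [4B, align 4] → 56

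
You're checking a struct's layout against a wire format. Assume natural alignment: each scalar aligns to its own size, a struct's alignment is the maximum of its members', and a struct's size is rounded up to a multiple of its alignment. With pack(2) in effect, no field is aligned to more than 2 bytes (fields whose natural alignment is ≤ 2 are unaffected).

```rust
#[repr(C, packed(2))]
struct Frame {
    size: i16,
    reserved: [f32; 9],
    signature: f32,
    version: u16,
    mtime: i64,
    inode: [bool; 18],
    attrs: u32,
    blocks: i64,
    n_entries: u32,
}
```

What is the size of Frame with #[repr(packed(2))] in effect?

86

@0: size [2B, align 2] → 2
@2: reserved [36B, align 2] → 38
@38: signature [4B, align 2] → 42
@42: version [2B, align 2] → 44
@44: mtime [8B, align 2] → 52
@52: inode [18B, align 1] → 70
@70: attrs [4B, align 2] → 74
@74: blocks [8B, align 2] → 82
@82: n_entries [4B, align 2] → 86
size 86, align 2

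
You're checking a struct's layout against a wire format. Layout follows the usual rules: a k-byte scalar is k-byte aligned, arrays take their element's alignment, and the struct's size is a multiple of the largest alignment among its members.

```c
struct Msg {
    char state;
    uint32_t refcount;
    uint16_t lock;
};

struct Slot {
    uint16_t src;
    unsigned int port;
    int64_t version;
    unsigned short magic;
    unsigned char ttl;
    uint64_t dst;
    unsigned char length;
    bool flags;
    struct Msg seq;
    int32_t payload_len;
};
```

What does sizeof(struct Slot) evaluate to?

Msg: state at 0 (size 1, align 1) → ends 1; pad 3 to align 4 for refcount; refcount at 4 (size 4, align 4) → ends 8; lock at 8 (size 2, align 2) → ends 10; tail pad 2 to reach multiple of 4; total 12 bytes, alignment 4
src at 0 (size 2, align 2) → ends 2
pad 2 to align 4 for port
port at 4 (size 4, align 4) → ends 8
version at 8 (size 8, align 8) → ends 16
magic at 16 (size 2, align 2) → ends 18
ttl at 18 (size 1, align 1) → ends 19
pad 5 to align 8 for dst
dst at 24 (size 8, align 8) → ends 32
length at 32 (size 1, align 1) → ends 33
flags at 33 (size 1, align 1) → ends 34
pad 2 to align 4 for seq
seq at 36 (size 12, align 4) → ends 48
payload_len at 48 (size 4, align 4) → ends 52
tail pad 4 to reach multiple of 8
total 56 bytes, alignment 8

56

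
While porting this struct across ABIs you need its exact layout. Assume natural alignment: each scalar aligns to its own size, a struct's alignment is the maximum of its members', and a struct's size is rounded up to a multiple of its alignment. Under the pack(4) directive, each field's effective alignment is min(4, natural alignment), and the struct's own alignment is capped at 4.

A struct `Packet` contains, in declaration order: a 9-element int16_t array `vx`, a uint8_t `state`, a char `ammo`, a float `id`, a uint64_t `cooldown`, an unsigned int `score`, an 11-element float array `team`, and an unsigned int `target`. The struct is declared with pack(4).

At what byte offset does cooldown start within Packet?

24

vx at 0 (size 18, align 2) → ends 18
state at 18 (size 1, align 1) → ends 19
ammo at 19 (size 1, align 1) → ends 20
id at 20 (size 4, align 4) → ends 24
cooldown at 24 (size 8, align 4) → ends 32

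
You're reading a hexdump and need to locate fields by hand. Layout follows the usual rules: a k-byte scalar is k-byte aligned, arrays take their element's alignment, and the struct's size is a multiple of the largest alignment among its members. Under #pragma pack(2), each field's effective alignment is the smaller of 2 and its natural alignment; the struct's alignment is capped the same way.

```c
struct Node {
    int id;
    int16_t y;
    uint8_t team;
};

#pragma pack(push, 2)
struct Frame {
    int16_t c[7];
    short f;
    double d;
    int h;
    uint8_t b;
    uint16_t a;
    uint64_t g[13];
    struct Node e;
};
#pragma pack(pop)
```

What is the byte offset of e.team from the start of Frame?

142

Node: id at 0 (size 4, align 4) → ends 4; y at 4 (size 2, align 2) → ends 6; team at 6 (size 1, align 1) → ends 7; tail pad 1 to reach multiple of 4; total 8 bytes, alignment 4
c at 0 (size 14, align 2) → ends 14
f at 14 (size 2, align 2) → ends 16
d at 16 (size 8, align 2) → ends 24
h at 24 (size 4, align 2) → ends 28
b at 28 (size 1, align 1) → ends 29
pad 1 to align 2 for a
a at 30 (size 2, align 2) → ends 32
g at 32 (size 104, align 2) → ends 136
e at 136 (size 8, align 2) → ends 144
within Node: team at 6
136 + 6 = 142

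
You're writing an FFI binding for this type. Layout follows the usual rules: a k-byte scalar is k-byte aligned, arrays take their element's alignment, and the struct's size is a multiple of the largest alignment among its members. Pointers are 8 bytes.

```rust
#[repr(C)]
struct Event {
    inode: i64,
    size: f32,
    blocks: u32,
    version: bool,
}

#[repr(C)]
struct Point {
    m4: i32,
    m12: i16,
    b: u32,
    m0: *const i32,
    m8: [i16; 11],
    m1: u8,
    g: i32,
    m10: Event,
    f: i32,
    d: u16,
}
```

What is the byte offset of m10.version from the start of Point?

Event: @0: inode [8B, align 8] → 8; @8: size [4B, align 4] → 12; @12: blocks [4B, align 4] → 16; @16: version [1B, align 1] → 17; +7 tail pad (align 8); size 24, align 8
@0: m4 [4B, align 4] → 4
@4: m12 [2B, align 2] → 6
+2 pad (align 4)
@8: b [4B, align 4] → 12
+4 pad (align 8)
@16: m0 [8B, align 8] → 24
@24: m8 [22B, align 2] → 46
@46: m1 [1B, align 1] → 47
+1 pad (align 4)
@48: g [4B, align 4] → 52
+4 pad (align 8)
@56: m10 [24B, align 8] → 80
within Event: version at 16
56 + 16 = 72

72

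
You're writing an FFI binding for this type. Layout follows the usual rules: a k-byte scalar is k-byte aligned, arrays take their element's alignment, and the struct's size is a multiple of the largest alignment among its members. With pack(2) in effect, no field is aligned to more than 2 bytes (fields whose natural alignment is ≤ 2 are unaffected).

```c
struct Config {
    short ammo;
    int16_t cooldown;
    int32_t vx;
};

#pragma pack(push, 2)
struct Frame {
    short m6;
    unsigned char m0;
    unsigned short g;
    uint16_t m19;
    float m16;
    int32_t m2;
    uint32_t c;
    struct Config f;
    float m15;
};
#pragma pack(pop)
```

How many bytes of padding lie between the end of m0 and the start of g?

Config: @0: ammo [2B, align 2] → 2; @2: cooldown [2B, align 2] → 4; @4: vx [4B, align 4] → 8; size 8, align 4
@0: m6 [2B, align 2] → 2
@2: m0 [1B, align 1] → 3
+1 pad (align 2)
@4: g [2B, align 2] → 6

1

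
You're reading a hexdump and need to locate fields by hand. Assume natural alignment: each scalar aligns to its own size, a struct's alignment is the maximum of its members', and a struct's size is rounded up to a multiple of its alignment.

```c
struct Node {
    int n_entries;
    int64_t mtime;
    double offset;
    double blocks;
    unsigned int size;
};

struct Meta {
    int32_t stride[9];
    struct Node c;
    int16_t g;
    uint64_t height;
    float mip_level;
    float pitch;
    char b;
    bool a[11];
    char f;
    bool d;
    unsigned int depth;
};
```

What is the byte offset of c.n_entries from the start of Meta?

40

Node: n_entries at 0 (size 4, align 4) → ends 4; pad 4 to align 8 for mtime; mtime at 8 (size 8, align 8) → ends 16; offset at 16 (size 8, align 8) → ends 24; blocks at 24 (size 8, align 8) → ends 32; size at 32 (size 4, align 4) → ends 36; tail pad 4 to reach multiple of 8; total 40 bytes, alignment 8
stride at 0 (size 36, align 4) → ends 36
pad 4 to align 8 for c
c at 40 (size 40, align 8) → ends 80
within Node: n_entries at 0
40 + 0 = 40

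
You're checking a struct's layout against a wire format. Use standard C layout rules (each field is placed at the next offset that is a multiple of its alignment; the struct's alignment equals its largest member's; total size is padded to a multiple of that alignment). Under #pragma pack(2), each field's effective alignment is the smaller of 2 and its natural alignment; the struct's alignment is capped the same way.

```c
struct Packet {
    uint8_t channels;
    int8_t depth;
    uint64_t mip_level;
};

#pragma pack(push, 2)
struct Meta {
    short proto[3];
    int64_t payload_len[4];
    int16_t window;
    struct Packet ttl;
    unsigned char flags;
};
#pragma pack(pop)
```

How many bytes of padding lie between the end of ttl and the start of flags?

Packet: @0: channels [1B, align 1] → 1; @1: depth [1B, align 1] → 2; +6 pad (align 8); @8: mip_level [8B, align 8] → 16; size 16, align 8
@0: proto [6B, align 2] → 6
@6: payload_len [32B, align 2] → 38
@38: window [2B, align 2] → 40
@40: ttl [16B, align 2] → 56
@56: flags [1B, align 1] → 57

0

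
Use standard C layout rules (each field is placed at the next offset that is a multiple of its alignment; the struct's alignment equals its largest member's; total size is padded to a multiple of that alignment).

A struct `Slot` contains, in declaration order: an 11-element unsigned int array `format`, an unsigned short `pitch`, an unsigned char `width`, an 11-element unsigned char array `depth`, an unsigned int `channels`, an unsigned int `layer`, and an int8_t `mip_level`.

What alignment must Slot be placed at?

4

member alignments: format=4, pitch=2, width=1, depth=1, channels=4, layer=4, mip_level=1
max = 4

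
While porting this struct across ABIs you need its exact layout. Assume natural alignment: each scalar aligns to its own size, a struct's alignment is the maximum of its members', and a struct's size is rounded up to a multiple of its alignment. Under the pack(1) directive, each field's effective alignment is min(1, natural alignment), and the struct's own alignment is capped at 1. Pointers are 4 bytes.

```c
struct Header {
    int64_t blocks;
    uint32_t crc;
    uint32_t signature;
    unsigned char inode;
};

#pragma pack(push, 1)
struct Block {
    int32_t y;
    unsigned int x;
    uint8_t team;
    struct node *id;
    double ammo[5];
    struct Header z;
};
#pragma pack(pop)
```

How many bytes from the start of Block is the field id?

Header: @0: blocks [8B, align 8] → 8; @8: crc [4B, align 4] → 12; @12: signature [4B, align 4] → 16; @16: inode [1B, align 1] → 17; +7 tail pad (align 8); size 24, align 8
@0: y [4B, align 1] → 4
@4: x [4B, align 1] → 8
@8: team [1B, align 1] → 9
@9: id [4B, align 1] → 13

9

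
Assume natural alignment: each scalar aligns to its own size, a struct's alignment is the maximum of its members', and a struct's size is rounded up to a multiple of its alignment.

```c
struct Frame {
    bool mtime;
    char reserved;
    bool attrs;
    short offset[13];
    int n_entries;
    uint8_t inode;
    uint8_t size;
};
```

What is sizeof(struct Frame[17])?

@0: mtime [1B, align 1] → 1
@1: reserved [1B, align 1] → 2
@2: attrs [1B, align 1] → 3
+1 pad (align 2)
@4: offset [26B, align 2] → 30
+2 pad (align 4)
@32: n_entries [4B, align 4] → 36
@36: inode [1B, align 1] → 37
@37: size [1B, align 1] → 38
+2 tail pad (align 4)
size 40, align 4
array of 17: 17 × 40 = 680

680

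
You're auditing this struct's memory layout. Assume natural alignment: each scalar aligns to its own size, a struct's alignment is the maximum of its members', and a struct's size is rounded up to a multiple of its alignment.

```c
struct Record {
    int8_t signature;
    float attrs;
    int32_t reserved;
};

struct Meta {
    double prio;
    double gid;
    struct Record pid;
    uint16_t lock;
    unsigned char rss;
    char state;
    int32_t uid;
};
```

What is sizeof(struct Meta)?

Record: @0: signature [1B, align 1] → 1; +3 pad (align 4); @4: attrs [4B, align 4] → 8; @8: reserved [4B, align 4] → 12; size 12, align 4
@0: prio [8B, align 8] → 8
@8: gid [8B, align 8] → 16
@16: pid [12B, align 4] → 28
@28: lock [2B, align 2] → 30
@30: rss [1B, align 1] → 31
@31: state [1B, align 1] → 32
@32: uid [4B, align 4] → 36
+4 tail pad (align 8)
size 40, align 8

40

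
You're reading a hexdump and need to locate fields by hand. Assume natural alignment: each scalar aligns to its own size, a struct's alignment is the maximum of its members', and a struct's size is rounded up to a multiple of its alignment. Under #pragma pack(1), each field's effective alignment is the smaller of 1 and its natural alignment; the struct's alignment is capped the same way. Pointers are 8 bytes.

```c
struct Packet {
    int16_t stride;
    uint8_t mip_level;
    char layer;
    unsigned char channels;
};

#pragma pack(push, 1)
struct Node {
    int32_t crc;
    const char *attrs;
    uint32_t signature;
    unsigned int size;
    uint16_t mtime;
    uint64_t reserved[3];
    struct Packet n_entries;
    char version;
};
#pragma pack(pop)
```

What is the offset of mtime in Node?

20

Packet: 0..2  stride  (2B, 2-aligned); 2..3  mip_level  (1B, 1-aligned); 3..4  layer  (1B, 1-aligned); 4..5  channels  (1B, 1-aligned); 5..6  -- tail padding (1B); sizeof = 6, alignof = 2
0..4  crc  (4B, 1-aligned)
4..12  attrs  (8B, 1-aligned)
12..16  signature  (4B, 1-aligned)
16..20  size  (4B, 1-aligned)
20..22  mtime  (2B, 1-aligned)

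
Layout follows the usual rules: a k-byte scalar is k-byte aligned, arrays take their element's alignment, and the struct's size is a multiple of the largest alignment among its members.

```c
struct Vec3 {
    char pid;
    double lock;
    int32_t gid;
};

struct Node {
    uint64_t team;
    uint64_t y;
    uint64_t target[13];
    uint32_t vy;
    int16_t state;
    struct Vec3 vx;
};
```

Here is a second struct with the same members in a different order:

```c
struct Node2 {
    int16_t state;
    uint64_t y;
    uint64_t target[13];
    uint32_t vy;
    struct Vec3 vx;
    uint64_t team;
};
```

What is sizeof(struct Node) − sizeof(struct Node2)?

-8

Vec3: 0..1  pid  (1B, 1-aligned); 1..8  -- padding (7B); 8..16  lock  (8B, 8-aligned); 16..20  gid  (4B, 4-aligned); 20..24  -- tail padding (4B); sizeof = 24, alignof = 8
0..8  team  (8B, 8-aligned)
8..16  y  (8B, 8-aligned)
16..120  target  (104B, 8-aligned)
120..124  vy  (4B, 4-aligned)
124..126  state  (2B, 2-aligned)
126..128  -- padding (2B)
128..152  vx  (24B, 8-aligned)
sizeof = 152, alignof = 8
— Node2 —
0..2  state  (2B, 2-aligned)
2..8  -- padding (6B)
8..16  y  (8B, 8-aligned)
16..120  target  (104B, 8-aligned)
120..124  vy  (4B, 4-aligned)
124..128  -- padding (4B)
128..152  vx  (24B, 8-aligned)
152..160  team  (8B, 8-aligned)
sizeof = 160, alignof = 8
152 − 160 = -8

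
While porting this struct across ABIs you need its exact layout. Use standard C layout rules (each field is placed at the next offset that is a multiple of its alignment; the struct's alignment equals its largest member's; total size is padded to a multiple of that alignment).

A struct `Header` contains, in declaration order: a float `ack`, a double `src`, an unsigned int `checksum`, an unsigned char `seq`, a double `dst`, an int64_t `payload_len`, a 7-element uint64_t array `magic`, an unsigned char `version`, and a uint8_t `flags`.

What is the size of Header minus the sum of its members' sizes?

13

@0: ack [4B, align 4] → 4
+4 pad (align 8)
@8: src [8B, align 8] → 16
@16: checksum [4B, align 4] → 20
@20: seq [1B, align 1] → 21
+3 pad (align 8)
@24: dst [8B, align 8] → 32
@32: payload_len [8B, align 8] → 40
@40: magic [56B, align 8] → 96
@96: version [1B, align 1] → 97
@97: flags [1B, align 1] → 98
+6 tail pad (align 8)
size 104, align 8
data bytes 91, size 104 → padding 13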